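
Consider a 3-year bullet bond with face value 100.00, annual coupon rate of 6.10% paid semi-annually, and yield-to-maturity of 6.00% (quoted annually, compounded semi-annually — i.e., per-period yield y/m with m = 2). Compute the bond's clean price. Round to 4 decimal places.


Coupon per period c = face * coupon_rate / m = 3.050000
Periods per year m = 2; per-period yield y/m = 0.030000
Number of cashflows N = 6
Cashflows (t years, CF_t, discount factor 1/(1+y/m)^(m*t), PV):
  t = 0.5000: CF_t = 3.050000, DF = 0.970874, PV = 2.961165
  t = 1.0000: CF_t = 3.050000, DF = 0.942596, PV = 2.874918
  t = 1.5000: CF_t = 3.050000, DF = 0.915142, PV = 2.791182
  t = 2.0000: CF_t = 3.050000, DF = 0.888487, PV = 2.709885
  t = 2.5000: CF_t = 3.050000, DF = 0.862609, PV = 2.630957
  t = 3.0000: CF_t = 103.050000, DF = 0.837484, PV = 86.302753
Price P = sum_t PV_t = 100.270860

Answer: Price = 100.2709


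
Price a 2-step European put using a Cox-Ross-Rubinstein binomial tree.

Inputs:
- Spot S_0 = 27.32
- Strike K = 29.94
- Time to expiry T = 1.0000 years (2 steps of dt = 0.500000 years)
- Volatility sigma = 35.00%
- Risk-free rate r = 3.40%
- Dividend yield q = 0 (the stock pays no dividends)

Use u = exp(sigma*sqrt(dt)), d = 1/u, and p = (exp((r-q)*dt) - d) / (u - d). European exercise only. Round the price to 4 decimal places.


dt = T/N = 0.500000
u = exp(sigma*sqrt(dt)) = 1.280803; d = 1/u = 0.780760
p = (exp((r-q)*dt) - d) / (u - d) = 0.472730
Discount per step: exp(-r*dt) = 0.983144
Stock lattice S(k, i) with i counting down-moves:
  k=0: S(0,0) = 27.3200
  k=1: S(1,0) = 34.9915; S(1,1) = 21.3304
  k=2: S(2,0) = 44.8173; S(2,1) = 27.3200; S(2,2) = 16.6539
Terminal payoffs V(N, i) = max(K - S_T, 0):
  V(2,0) = 0.000000; V(2,1) = 2.620000; V(2,2) = 13.286102
Backward induction: V(k, i) = exp(-r*dt) * [p * V(k+1, i) + (1-p) * V(k+1, i+1)].
  V(1,0) = exp(-r*dt) * [p*0.000000 + (1-p)*2.620000] = 1.358162
  V(1,1) = exp(-r*dt) * [p*2.620000 + (1-p)*13.286102] = 8.104957
  V(0,0) = exp(-r*dt) * [p*1.358162 + (1-p)*8.104957] = 4.832688

Answer: Price = V(0,0) = 4.8327


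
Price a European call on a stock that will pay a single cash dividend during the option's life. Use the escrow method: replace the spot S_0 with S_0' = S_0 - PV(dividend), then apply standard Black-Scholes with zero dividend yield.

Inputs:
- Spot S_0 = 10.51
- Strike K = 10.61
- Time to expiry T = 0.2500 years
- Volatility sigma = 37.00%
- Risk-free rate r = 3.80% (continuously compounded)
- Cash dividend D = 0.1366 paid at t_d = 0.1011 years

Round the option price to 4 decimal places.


PV(D) = D * exp(-r * t_d) = 0.1366 * 0.99616557 = 0.13607622
S_0' = S_0 - PV(D) = 10.5100 - 0.13607622 = 10.37392378
d1 = (ln(S_0'/K) + (r + sigma^2/2)*T) / (sigma*sqrt(T)) = 0.02222095
d2 = d1 - sigma*sqrt(T) = -0.16277905
exp(-rT) = 0.99054498
N(d1) = 0.50886415; N(d2) = 0.43534620
C = S_0' * N(d1) - K * exp(-rT) * N(d2) = 10.37392378 * 0.50886415 - 10.6100 * 0.99054498 * 0.43534620 = 0.7036

Answer: Price = 0.7036


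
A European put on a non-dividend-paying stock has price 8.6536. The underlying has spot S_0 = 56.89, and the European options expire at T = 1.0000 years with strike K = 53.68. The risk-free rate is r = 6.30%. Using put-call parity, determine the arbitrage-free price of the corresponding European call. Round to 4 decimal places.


Answer: Call price = 15.1411

Derivation:
Put-call parity: C - P = S_0 * exp(-qT) - K * exp(-rT).
S_0 * exp(-qT) = 56.8900 * 1.00000000 = 56.89000000
K * exp(-rT) = 53.6800 * 0.93894347 = 50.40248567
C = P + S*exp(-qT) - K*exp(-rT)
C = 8.6536 + 56.89000000 - 50.40248567 = 15.1411


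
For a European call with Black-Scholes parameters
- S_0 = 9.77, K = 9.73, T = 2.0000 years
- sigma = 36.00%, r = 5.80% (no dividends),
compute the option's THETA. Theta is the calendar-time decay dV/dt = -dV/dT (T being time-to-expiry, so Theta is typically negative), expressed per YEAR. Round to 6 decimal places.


Answer: Theta = -0.687398

Derivation:
d1 = 0.4904621678; d2 = -0.0186547146
phi(d1) = 0.3537322166; exp(-qT) = 1.0000000000; exp(-rT) = 0.8904752233
Theta = -S*exp(-qT)*phi(d1)*sigma/(2*sqrt(T)) - r*K*exp(-rT)*N(d2) + q*S*exp(-qT)*N(d1)
N(d1) = 0.6880965528; N(d2) = 0.4925582772; sqrt(T) = 1.4142135624
Term 1 = -9.7700 * 1.0000000000 * 0.3537322166 * 0.3600 / (2 * 1.4142135624) = -0.4398723733
Term 2 = -0.0580 * 9.7300 * 0.8904752233 * 0.4925582772 = -0.2475256989
Term 3 = 0 (no dividend yield, q = 0)
Theta = -0.4398723733 + (-0.2475256989) + (0.0000000000) = -0.687398


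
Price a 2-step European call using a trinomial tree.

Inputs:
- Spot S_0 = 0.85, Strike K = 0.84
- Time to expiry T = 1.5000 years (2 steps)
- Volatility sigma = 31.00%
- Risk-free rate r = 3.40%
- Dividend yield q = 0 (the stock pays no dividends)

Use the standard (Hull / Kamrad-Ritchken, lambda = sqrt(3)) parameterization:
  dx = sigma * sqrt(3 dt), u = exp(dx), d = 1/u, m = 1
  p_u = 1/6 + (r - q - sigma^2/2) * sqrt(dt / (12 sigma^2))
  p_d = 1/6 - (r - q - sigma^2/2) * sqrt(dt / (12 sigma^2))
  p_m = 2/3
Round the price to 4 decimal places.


dt = T/N = 0.750000; dx = sigma*sqrt(3*dt) = 0.465000
u = exp(dx) = 1.592014; d = 1/u = 0.628135
p_u = 0.155336, p_m = 0.666667, p_d = 0.177997
Discount per step: exp(-r*dt) = 0.974822
Stock lattice S(k, j) with j the centered position index:
  k=0: S(0,+0) = 0.8500
  k=1: S(1,-1) = 0.5339; S(1,+0) = 0.8500; S(1,+1) = 1.3532
  k=2: S(2,-2) = 0.3354; S(2,-1) = 0.5339; S(2,+0) = 0.8500; S(2,+1) = 1.3532; S(2,+2) = 2.1543
Terminal payoffs V(N, j) = max(S_T - K, 0):
  V(2,-2) = 0.000000; V(2,-1) = 0.000000; V(2,+0) = 0.010000; V(2,+1) = 0.513212; V(2,+2) = 1.314333
Backward induction: V(k, j) = exp(-r*dt) * [p_u * V(k+1, j+1) + p_m * V(k+1, j) + p_d * V(k+1, j-1)]
  V(1,-1) = exp(-r*dt) * [p_u*0.010000 + p_m*0.000000 + p_d*0.000000] = 0.001514
  V(1,+0) = exp(-r*dt) * [p_u*0.513212 + p_m*0.010000 + p_d*0.000000] = 0.084212
  V(1,+1) = exp(-r*dt) * [p_u*1.314333 + p_m*0.513212 + p_d*0.010000] = 0.534285
  V(0,+0) = exp(-r*dt) * [p_u*0.534285 + p_m*0.084212 + p_d*0.001514] = 0.135895

Answer: Price = V(0,0) = 0.1359


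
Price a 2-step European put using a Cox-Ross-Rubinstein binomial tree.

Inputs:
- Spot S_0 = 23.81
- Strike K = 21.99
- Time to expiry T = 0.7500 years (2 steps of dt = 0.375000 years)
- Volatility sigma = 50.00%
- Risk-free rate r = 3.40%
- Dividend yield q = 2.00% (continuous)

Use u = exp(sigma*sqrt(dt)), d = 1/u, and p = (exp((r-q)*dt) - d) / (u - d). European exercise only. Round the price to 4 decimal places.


dt = T/N = 0.375000
u = exp(sigma*sqrt(dt)) = 1.358235; d = 1/u = 0.736250
p = (exp((r-q)*dt) - d) / (u - d) = 0.432509
Discount per step: exp(-r*dt) = 0.987331
Stock lattice S(k, i) with i counting down-moves:
  k=0: S(0,0) = 23.8100
  k=1: S(1,0) = 32.3396; S(1,1) = 17.5301
  k=2: S(2,0) = 43.9248; S(2,1) = 23.8100; S(2,2) = 12.9065
Terminal payoffs V(N, i) = max(K - S_T, 0):
  V(2,0) = 0.000000; V(2,1) = 0.000000; V(2,2) = 9.083472
Backward induction: V(k, i) = exp(-r*dt) * [p * V(k+1, i) + (1-p) * V(k+1, i+1)].
  V(1,0) = exp(-r*dt) * [p*0.000000 + (1-p)*0.000000] = 0.000000
  V(1,1) = exp(-r*dt) * [p*0.000000 + (1-p)*9.083472] = 5.089484
  V(0,0) = exp(-r*dt) * [p*0.000000 + (1-p)*5.089484] = 2.851646

Answer: Price = V(0,0) = 2.8516


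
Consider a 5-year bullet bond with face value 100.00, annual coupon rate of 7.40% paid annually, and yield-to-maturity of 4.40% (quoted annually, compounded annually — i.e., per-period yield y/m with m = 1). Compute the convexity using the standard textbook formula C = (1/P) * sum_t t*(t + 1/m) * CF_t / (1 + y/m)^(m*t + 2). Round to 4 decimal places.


Coupon per period c = face * coupon_rate / m = 7.400000
Periods per year m = 1; per-period yield y/m = 0.044000
Number of cashflows N = 5
Cashflows (t years, CF_t, discount factor 1/(1+y/m)^(m*t), PV):
  t = 1.0000: CF_t = 7.400000, DF = 0.957854, PV = 7.088123
  t = 2.0000: CF_t = 7.400000, DF = 0.917485, PV = 6.789389
  t = 3.0000: CF_t = 7.400000, DF = 0.878817, PV = 6.503247
  t = 4.0000: CF_t = 7.400000, DF = 0.841779, PV = 6.229163
  t = 5.0000: CF_t = 107.400000, DF = 0.806302, PV = 86.596789
Price P = sum_t PV_t = 113.206711
Convexity numerator sum_t t*(t + 1/m) * CF_t / (1+y/m)^(m*t + 2):
  t = 1.0000: term = 13.006493
  t = 2.0000: term = 37.374981
  t = 3.0000: term = 71.599580
  t = 4.0000: term = 114.303288
  t = 5.0000: term = 2383.537809
Convexity = (1/P) * sum = 2619.822151 / 113.206711 = 23.141933

Answer: Convexity = 23.1419


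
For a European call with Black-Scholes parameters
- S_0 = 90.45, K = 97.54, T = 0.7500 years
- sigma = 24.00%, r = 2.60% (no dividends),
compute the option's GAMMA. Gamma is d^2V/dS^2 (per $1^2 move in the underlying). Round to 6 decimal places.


Answer: Gamma = 0.020933

Derivation:
d1 = -0.1653403117; d2 = -0.3731864086
phi(d1) = 0.3935263530; exp(-qT) = 1.0000000000; exp(-rT) = 0.9806888952
Gamma = exp(-qT) * phi(d1) / (S * sigma * sqrt(T)) = 1.0000000000 * 0.3935263530 / (90.4500 * 0.2400 * 0.8660254038) = 0.020933


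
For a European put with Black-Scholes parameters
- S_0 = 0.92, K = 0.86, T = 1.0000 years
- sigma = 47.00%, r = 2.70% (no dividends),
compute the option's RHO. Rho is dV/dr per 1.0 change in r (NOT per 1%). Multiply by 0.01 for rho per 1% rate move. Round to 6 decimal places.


d1 = 0.4359388953; d2 = -0.0340611047
phi(d1) = 0.3627795631; exp(-qT) = 1.0000000000; exp(-rT) = 0.9733612415
N(-d2) = 0.5135857878
Rho = -K*T*exp(-rT)*N(-d2) = -0.8600 * 1.0000 * 0.9733612415 * 0.5135857878 = -0.429918

Answer: Rho = -0.429918


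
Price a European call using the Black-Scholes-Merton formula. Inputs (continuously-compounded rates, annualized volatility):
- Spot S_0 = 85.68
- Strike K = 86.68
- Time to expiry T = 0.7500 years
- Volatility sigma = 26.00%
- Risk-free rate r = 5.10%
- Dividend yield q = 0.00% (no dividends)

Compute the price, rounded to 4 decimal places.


Answer: Price = 8.7585

Derivation:
d1 = (ln(S/K) + (r - q + 0.5*sigma^2) * T) / (sigma * sqrt(T)) = 0.23092345
d2 = d1 - sigma * sqrt(T) = 0.00575685
exp(-rT) = 0.96247229; exp(-qT) = 1.00000000
C = S_0 * exp(-qT) * N(d1) - K * exp(-rT) * N(d2)
N(d1) = 0.59131286; N(d2) = 0.50229664
C = 85.6800 * 1.00000000 * 0.59131286 - 86.6800 * 0.96247229 * 0.50229664 = 8.7585


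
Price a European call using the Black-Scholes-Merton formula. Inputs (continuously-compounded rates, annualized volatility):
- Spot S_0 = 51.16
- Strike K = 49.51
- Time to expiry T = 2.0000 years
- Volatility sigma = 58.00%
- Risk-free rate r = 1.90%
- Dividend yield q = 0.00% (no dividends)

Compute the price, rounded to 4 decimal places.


d1 = (ln(S/K) + (r - q + 0.5*sigma^2) * T) / (sigma * sqrt(T)) = 0.49641738
d2 = d1 - sigma * sqrt(T) = -0.32382649
exp(-rT) = 0.96271294; exp(-qT) = 1.00000000
C = S_0 * exp(-qT) * N(d1) - K * exp(-rT) * N(d2)
N(d1) = 0.69020002; N(d2) = 0.37303470
C = 51.1600 * 1.00000000 * 0.69020002 - 49.5100 * 0.96271294 * 0.37303470 = 17.5303

Answer: Price = 17.5303


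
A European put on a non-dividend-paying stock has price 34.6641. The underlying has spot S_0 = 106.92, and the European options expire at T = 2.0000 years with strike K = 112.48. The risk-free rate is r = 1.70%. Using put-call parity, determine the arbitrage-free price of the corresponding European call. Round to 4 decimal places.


Put-call parity: C - P = S_0 * exp(-qT) - K * exp(-rT).
S_0 * exp(-qT) = 106.9200 * 1.00000000 = 106.92000000
K * exp(-rT) = 112.4800 * 0.96657150 = 108.71996284
C = P + S*exp(-qT) - K*exp(-rT)
C = 34.6641 + 106.92000000 - 108.71996284 = 32.8641

Answer: Call price = 32.8641


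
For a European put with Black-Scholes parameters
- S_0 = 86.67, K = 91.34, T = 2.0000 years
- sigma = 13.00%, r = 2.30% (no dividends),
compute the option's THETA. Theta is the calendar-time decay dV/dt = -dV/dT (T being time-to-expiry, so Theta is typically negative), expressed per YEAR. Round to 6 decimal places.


d1 = 0.0566718638; d2 = -0.1271758993
phi(d1) = 0.3983021530; exp(-qT) = 1.0000000000; exp(-rT) = 0.9550419622
Theta = -S*exp(-qT)*phi(d1)*sigma/(2*sqrt(T)) + r*K*exp(-rT)*N(-d2) - q*S*exp(-qT)*N(-d1)
N(-d1) = 0.4774032937; N(-d2) = 0.5505994100; sqrt(T) = 1.4142135624
Term 1 = -86.6700 * 1.0000000000 * 0.3983021530 * 0.1300 / (2 * 1.4142135624) = -1.5866451530
Term 2 = 0.0230 * 91.3400 * 0.9550419622 * 0.5505994100 = 1.1047068293
Term 3 = 0 (no dividend yield, q = 0)
Theta = -1.5866451530 + (1.1047068293) + (0.0000000000) = -0.481938

Answer: Theta = -0.481938


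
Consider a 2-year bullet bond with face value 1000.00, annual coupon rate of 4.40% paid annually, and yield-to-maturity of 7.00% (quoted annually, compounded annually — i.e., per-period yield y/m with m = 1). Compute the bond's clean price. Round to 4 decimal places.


Answer: Price = 952.9915

Derivation:
Coupon per period c = face * coupon_rate / m = 44.000000
Periods per year m = 1; per-period yield y/m = 0.070000
Number of cashflows N = 2
Cashflows (t years, CF_t, discount factor 1/(1+y/m)^(m*t), PV):
  t = 1.0000: CF_t = 44.000000, DF = 0.934579, PV = 41.121495
  t = 2.0000: CF_t = 1044.000000, DF = 0.873439, PV = 911.870032
Price P = sum_t PV_t = 952.991528


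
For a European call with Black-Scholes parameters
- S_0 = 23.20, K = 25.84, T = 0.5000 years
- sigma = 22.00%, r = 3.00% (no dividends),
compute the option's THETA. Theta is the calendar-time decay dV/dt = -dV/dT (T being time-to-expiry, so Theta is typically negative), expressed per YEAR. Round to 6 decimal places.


Answer: Theta = -1.449666

Derivation:
d1 = -0.5185754014; d2 = -0.6741388933
phi(d1) = 0.3487504147; exp(-qT) = 1.0000000000; exp(-rT) = 0.9851119396
Theta = -S*exp(-qT)*phi(d1)*sigma/(2*sqrt(T)) - r*K*exp(-rT)*N(d2) + q*S*exp(-qT)*N(d1)
N(d1) = 0.3020284332; N(d2) = 0.2501115073; sqrt(T) = 0.7071067812
Term 1 = -23.2000 * 1.0000000000 * 0.3487504147 * 0.2200 / (2 * 0.7071067812) = -1.2586657093
Term 2 = -0.0300 * 25.8400 * 0.9851119396 * 0.2501115073 = -0.1909998474
Term 3 = 0 (no dividend yield, q = 0)
Theta = -1.2586657093 + (-0.1909998474) + (0.0000000000) = -1.449666


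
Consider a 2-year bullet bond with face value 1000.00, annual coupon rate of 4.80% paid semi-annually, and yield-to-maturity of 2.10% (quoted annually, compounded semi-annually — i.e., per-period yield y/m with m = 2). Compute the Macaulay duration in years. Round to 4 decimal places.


Coupon per period c = face * coupon_rate / m = 24.000000
Periods per year m = 2; per-period yield y/m = 0.010500
Number of cashflows N = 4
Cashflows (t years, CF_t, discount factor 1/(1+y/m)^(m*t), PV):
  t = 0.5000: CF_t = 24.000000, DF = 0.989609, PV = 23.750619
  t = 1.0000: CF_t = 24.000000, DF = 0.979326, PV = 23.503828
  t = 1.5000: CF_t = 24.000000, DF = 0.969150, PV = 23.259602
  t = 2.0000: CF_t = 1024.000000, DF = 0.959080, PV = 982.097680
Price P = sum_t PV_t = 1052.611730
Macaulay numerator sum_t t * PV_t:
  t * PV_t at t = 0.5000: 11.875309
  t * PV_t at t = 1.0000: 23.503828
  t * PV_t at t = 1.5000: 34.889404
  t * PV_t at t = 2.0000: 1964.195361
Macaulay duration D = (sum_t t * PV_t) / P = 2034.463902 / 1052.611730 = 1.932777

Answer: Macaulay duration = 1.9328 years


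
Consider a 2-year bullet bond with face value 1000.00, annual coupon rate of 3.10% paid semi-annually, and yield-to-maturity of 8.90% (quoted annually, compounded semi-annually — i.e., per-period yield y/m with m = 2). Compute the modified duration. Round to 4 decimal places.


Answer: Modified duration = 1.8686

Derivation:
Coupon per period c = face * coupon_rate / m = 15.500000
Periods per year m = 2; per-period yield y/m = 0.044500
Number of cashflows N = 4
Cashflows (t years, CF_t, discount factor 1/(1+y/m)^(m*t), PV):
  t = 0.5000: CF_t = 15.500000, DF = 0.957396, PV = 14.839636
  t = 1.0000: CF_t = 15.500000, DF = 0.916607, PV = 14.207407
  t = 1.5000: CF_t = 15.500000, DF = 0.877556, PV = 13.602113
  t = 2.0000: CF_t = 1015.500000, DF = 0.840168, PV = 853.190774
Price P = sum_t PV_t = 895.839929
First compute Macaulay numerator sum_t t * PV_t:
  t * PV_t at t = 0.5000: 7.419818
  t * PV_t at t = 1.0000: 14.207407
  t * PV_t at t = 1.5000: 20.403169
  t * PV_t at t = 2.0000: 1706.381548
Macaulay duration D = 1748.411941 / 895.839929 = 1.951701
Modified duration = D / (1 + y/m) = 1.951701 / (1 + 0.044500) = 1.868551


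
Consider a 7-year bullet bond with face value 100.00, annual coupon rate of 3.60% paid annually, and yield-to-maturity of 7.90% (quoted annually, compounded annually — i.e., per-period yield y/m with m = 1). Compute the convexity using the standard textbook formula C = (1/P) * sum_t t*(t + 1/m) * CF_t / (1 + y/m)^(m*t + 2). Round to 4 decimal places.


Coupon per period c = face * coupon_rate / m = 3.600000
Periods per year m = 1; per-period yield y/m = 0.079000
Number of cashflows N = 7
Cashflows (t years, CF_t, discount factor 1/(1+y/m)^(m*t), PV):
  t = 1.0000: CF_t = 3.600000, DF = 0.926784, PV = 3.336423
  t = 2.0000: CF_t = 3.600000, DF = 0.858929, PV = 3.092143
  t = 3.0000: CF_t = 3.600000, DF = 0.796041, PV = 2.865749
  t = 4.0000: CF_t = 3.600000, DF = 0.737758, PV = 2.655931
  t = 5.0000: CF_t = 3.600000, DF = 0.683743, PV = 2.461474
  t = 6.0000: CF_t = 3.600000, DF = 0.633682, PV = 2.281255
  t = 7.0000: CF_t = 103.600000, DF = 0.587286, PV = 60.842863
Price P = sum_t PV_t = 77.535838
Convexity numerator sum_t t*(t + 1/m) * CF_t / (1+y/m)^(m*t + 2):
  t = 1.0000: term = 5.731498
  t = 2.0000: term = 15.935584
  t = 3.0000: term = 29.537690
  t = 4.0000: term = 45.625100
  t = 5.0000: term = 63.426923
  t = 6.0000: term = 82.296286
  t = 7.0000: term = 2926.542128
Convexity = (1/P) * sum = 3169.095208 / 77.535838 = 40.872651

Answer: Convexity = 40.8727


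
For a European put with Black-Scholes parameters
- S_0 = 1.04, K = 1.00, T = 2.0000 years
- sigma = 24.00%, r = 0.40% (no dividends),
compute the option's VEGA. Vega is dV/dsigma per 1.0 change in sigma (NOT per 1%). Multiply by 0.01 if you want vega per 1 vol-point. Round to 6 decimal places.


d1 = 0.3088309878; d2 = -0.0305802671
phi(d1) = 0.3803639115; exp(-qT) = 1.0000000000; exp(-rT) = 0.9920319148
Vega = S * exp(-qT) * phi(d1) * sqrt(T) = 1.0400 * 1.0000000000 * 0.3803639115 * 1.4142135624 = 0.559432

Answer: Vega = 0.559432


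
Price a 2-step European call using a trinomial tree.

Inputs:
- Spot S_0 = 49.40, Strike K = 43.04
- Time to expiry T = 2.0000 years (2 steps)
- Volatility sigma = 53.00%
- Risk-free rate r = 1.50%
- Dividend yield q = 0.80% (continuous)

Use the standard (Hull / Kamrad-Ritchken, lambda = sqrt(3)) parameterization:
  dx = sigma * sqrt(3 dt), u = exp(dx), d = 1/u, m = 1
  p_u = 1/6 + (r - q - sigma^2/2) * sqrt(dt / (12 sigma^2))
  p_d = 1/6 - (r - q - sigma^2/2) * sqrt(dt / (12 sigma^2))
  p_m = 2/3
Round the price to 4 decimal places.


Answer: Price = V(0,0) = 15.1170

Derivation:
dt = T/N = 1.000000; dx = sigma*sqrt(3*dt) = 0.917987
u = exp(dx) = 2.504244; d = 1/u = 0.399322
p_u = 0.093980, p_m = 0.666667, p_d = 0.239353
Discount per step: exp(-r*dt) = 0.985112
Stock lattice S(k, j) with j the centered position index:
  k=0: S(0,+0) = 49.4000
  k=1: S(1,-1) = 19.7265; S(1,+0) = 49.4000; S(1,+1) = 123.7097
  k=2: S(2,-2) = 7.8772; S(2,-1) = 19.7265; S(2,+0) = 49.4000; S(2,+1) = 123.7097; S(2,+2) = 309.7992
Terminal payoffs V(N, j) = max(S_T - K, 0):
  V(2,-2) = 0.000000; V(2,-1) = 0.000000; V(2,+0) = 6.360000; V(2,+1) = 80.669658; V(2,+2) = 266.759180
Backward induction: V(k, j) = exp(-r*dt) * [p_u * V(k+1, j+1) + p_m * V(k+1, j) + p_d * V(k+1, j-1)]
  V(1,-1) = exp(-r*dt) * [p_u*6.360000 + p_m*0.000000 + p_d*0.000000] = 0.588817
  V(1,+0) = exp(-r*dt) * [p_u*80.669658 + p_m*6.360000 + p_d*0.000000] = 11.645373
  V(1,+1) = exp(-r*dt) * [p_u*266.759180 + p_m*80.669658 + p_d*6.360000] = 79.175617
  V(0,+0) = exp(-r*dt) * [p_u*79.175617 + p_m*11.645373 + p_d*0.588817] = 15.117013


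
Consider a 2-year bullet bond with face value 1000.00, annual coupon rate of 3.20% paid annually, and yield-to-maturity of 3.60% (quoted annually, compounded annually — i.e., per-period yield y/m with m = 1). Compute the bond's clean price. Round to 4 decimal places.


Coupon per period c = face * coupon_rate / m = 32.000000
Periods per year m = 1; per-period yield y/m = 0.036000
Number of cashflows N = 2
Cashflows (t years, CF_t, discount factor 1/(1+y/m)^(m*t), PV):
  t = 1.0000: CF_t = 32.000000, DF = 0.965251, PV = 30.888031
  t = 2.0000: CF_t = 1032.000000, DF = 0.931709, PV = 961.524128
Price P = sum_t PV_t = 992.412158

Answer: Price = 992.4122


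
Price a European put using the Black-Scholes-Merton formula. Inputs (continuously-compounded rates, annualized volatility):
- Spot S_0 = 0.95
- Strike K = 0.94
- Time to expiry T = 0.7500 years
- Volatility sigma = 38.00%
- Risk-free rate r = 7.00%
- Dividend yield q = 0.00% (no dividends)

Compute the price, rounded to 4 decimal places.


d1 = (ln(S/K) + (r - q + 0.5*sigma^2) * T) / (sigma * sqrt(T)) = 0.35623153
d2 = d1 - sigma * sqrt(T) = 0.02714187
exp(-rT) = 0.94885432; exp(-qT) = 1.00000000
P = K * exp(-rT) * N(-d2) - S_0 * exp(-qT) * N(-d1)
N(-d1) = 0.36083359; N(-d2) = 0.48917329
P = 0.9400 * 0.94885432 * 0.48917329 - 0.9500 * 1.00000000 * 0.36083359 = 0.0935

Answer: Price = 0.0935


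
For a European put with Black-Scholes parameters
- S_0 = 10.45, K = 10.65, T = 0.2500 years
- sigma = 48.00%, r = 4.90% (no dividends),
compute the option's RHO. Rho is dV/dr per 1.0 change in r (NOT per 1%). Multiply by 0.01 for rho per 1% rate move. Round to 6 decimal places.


Answer: Rho = -1.469714

Derivation:
d1 = 0.0920503594; d2 = -0.1479496406
phi(d1) = 0.3972556831; exp(-qT) = 1.0000000000; exp(-rT) = 0.9878247258
N(-d2) = 0.5588087441
Rho = -K*T*exp(-rT)*N(-d2) = -10.6500 * 0.2500 * 0.9878247258 * 0.5588087441 = -1.469714


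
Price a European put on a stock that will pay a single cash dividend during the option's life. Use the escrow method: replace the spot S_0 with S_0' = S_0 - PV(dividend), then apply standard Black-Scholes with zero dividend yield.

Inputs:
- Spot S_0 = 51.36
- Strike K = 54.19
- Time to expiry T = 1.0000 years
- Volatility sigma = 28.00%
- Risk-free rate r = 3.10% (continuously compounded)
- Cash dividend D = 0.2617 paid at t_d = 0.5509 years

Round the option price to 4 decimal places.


PV(D) = D * exp(-r * t_d) = 0.2617 * 0.98306710 = 0.25726866
S_0' = S_0 - PV(D) = 51.3600 - 0.25726866 = 51.10273134
d1 = (ln(S_0'/K) + (r + sigma^2/2)*T) / (sigma*sqrt(T)) = 0.04121985
d2 = d1 - sigma*sqrt(T) = -0.23878015
exp(-rT) = 0.96947557
N(-d1) = 0.48356032; N(-d2) = 0.59436197
P = K * exp(-rT) * N(-d2) - S_0' * N(-d1) = 54.1900 * 0.96947557 * 0.59436197 - 51.10273134 * 0.48356032 = 6.5141

Answer: Price = 6.5141


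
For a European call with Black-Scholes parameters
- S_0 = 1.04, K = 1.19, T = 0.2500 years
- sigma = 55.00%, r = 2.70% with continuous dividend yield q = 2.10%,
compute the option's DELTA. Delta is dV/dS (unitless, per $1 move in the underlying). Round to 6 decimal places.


d1 = -0.3469821599; d2 = -0.6219821599
phi(d1) = 0.3756351912; exp(-qT) = 0.9947637572; exp(-rT) = 0.9932727301
N(d1) = 0.3643023607
Delta = exp(-qT) * N(d1) = 0.9947637572 * 0.3643023607 = 0.362395

Answer: Delta = 0.362395


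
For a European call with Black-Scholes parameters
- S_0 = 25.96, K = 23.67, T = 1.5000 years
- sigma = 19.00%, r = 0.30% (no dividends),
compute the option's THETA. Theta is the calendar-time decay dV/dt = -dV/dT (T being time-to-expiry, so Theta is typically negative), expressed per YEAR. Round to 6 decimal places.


d1 = 0.5325425693; d2 = 0.2998410438
phi(d1) = 0.3461997608; exp(-qT) = 1.0000000000; exp(-rT) = 0.9955101098
Theta = -S*exp(-qT)*phi(d1)*sigma/(2*sqrt(T)) - r*K*exp(-rT)*N(d2) + q*S*exp(-qT)*N(d1)
N(d1) = 0.7028248667; N(d2) = 0.6178507968; sqrt(T) = 1.2247448714
Term 1 = -25.9600 * 1.0000000000 * 0.3461997608 * 0.1900 / (2 * 1.2247448714) = -0.6971230254
Term 2 = -0.0030 * 23.6700 * 0.9955101098 * 0.6178507968 = -0.0436765975
Term 3 = 0 (no dividend yield, q = 0)
Theta = -0.6971230254 + (-0.0436765975) + (0.0000000000) = -0.740800

Answer: Theta = -0.740800


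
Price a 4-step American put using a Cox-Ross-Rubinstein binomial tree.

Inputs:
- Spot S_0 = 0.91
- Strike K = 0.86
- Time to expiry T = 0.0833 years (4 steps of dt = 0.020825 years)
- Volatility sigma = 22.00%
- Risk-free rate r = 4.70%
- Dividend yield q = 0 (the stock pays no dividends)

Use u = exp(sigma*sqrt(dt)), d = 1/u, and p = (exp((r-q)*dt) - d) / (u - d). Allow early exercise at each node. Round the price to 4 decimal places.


Answer: Price = V(0,0) = 0.0050

Derivation:
dt = T/N = 0.020825
u = exp(sigma*sqrt(dt)) = 1.032257; d = 1/u = 0.968751
p = (exp((r-q)*dt) - d) / (u - d) = 0.507483
Discount per step: exp(-r*dt) = 0.999022
Stock lattice S(k, i) with i counting down-moves:
  k=0: S(0,0) = 0.9100
  k=1: S(1,0) = 0.9394; S(1,1) = 0.8816
  k=2: S(2,0) = 0.9697; S(2,1) = 0.9100; S(2,2) = 0.8540
  k=3: S(3,0) = 1.0009; S(3,1) = 0.9394; S(3,2) = 0.8816; S(3,3) = 0.8273
  k=4: S(4,0) = 1.0332; S(4,1) = 0.9697; S(4,2) = 0.9100; S(4,3) = 0.8540; S(4,4) = 0.8015
Terminal payoffs V(N, i) = max(K - S_T, 0):
  V(4,0) = 0.000000; V(4,1) = 0.000000; V(4,2) = 0.000000; V(4,3) = 0.005985; V(4,4) = 0.058526
Backward induction: V(k, i) = exp(-r*dt) * [p * V(k+1, i) + (1-p) * V(k+1, i+1)]; then take max(V_cont, immediate exercise) for American.
  V(3,0) = exp(-r*dt) * [p*0.000000 + (1-p)*0.000000] = 0.000000; exercise = 0.000000; V(3,0) = max -> 0.000000
  V(3,1) = exp(-r*dt) * [p*0.000000 + (1-p)*0.000000] = 0.000000; exercise = 0.000000; V(3,1) = max -> 0.000000
  V(3,2) = exp(-r*dt) * [p*0.000000 + (1-p)*0.005985] = 0.002945; exercise = 0.000000; V(3,2) = max -> 0.002945
  V(3,3) = exp(-r*dt) * [p*0.005985 + (1-p)*0.058526] = 0.031831; exercise = 0.032672; V(3,3) = max -> 0.032672
  V(2,0) = exp(-r*dt) * [p*0.000000 + (1-p)*0.000000] = 0.000000; exercise = 0.000000; V(2,0) = max -> 0.000000
  V(2,1) = exp(-r*dt) * [p*0.000000 + (1-p)*0.002945] = 0.001449; exercise = 0.000000; V(2,1) = max -> 0.001449
  V(2,2) = exp(-r*dt) * [p*0.002945 + (1-p)*0.032672] = 0.017569; exercise = 0.005985; V(2,2) = max -> 0.017569
  V(1,0) = exp(-r*dt) * [p*0.000000 + (1-p)*0.001449] = 0.000713; exercise = 0.000000; V(1,0) = max -> 0.000713
  V(1,1) = exp(-r*dt) * [p*0.001449 + (1-p)*0.017569] = 0.009379; exercise = 0.000000; V(1,1) = max -> 0.009379
  V(0,0) = exp(-r*dt) * [p*0.000713 + (1-p)*0.009379] = 0.004976; exercise = 0.000000; V(0,0) = max -> 0.004976


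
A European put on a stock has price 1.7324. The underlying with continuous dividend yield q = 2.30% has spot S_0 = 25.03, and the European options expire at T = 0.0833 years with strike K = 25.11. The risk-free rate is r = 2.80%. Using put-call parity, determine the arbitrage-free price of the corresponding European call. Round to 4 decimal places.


Put-call parity: C - P = S_0 * exp(-qT) - K * exp(-rT).
S_0 * exp(-qT) = 25.0300 * 0.99808593 = 24.98209093
K * exp(-rT) = 25.1100 * 0.99767032 = 25.05150168
C = P + S*exp(-qT) - K*exp(-rT)
C = 1.7324 + 24.98209093 - 25.05150168 = 1.6630

Answer: Call price = 1.6630


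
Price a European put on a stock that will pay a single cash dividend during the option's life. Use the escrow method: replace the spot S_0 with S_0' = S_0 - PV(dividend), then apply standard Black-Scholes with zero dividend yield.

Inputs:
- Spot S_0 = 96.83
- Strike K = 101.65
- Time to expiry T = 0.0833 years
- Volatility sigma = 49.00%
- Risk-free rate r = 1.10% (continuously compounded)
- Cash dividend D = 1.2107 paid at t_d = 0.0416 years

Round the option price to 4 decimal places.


Answer: Price = 9.0219

Derivation:
PV(D) = D * exp(-r * t_d) = 1.2107 * 0.99954250 = 1.21014611
S_0' = S_0 - PV(D) = 96.8300 - 1.21014611 = 95.61985389
d1 = (ln(S_0'/K) + (r + sigma^2/2)*T) / (sigma*sqrt(T)) = -0.35523762
d2 = d1 - sigma*sqrt(T) = -0.49666014
exp(-rT) = 0.99908412
N(-d1) = 0.63879421; N(-d2) = 0.69028563
P = K * exp(-rT) * N(-d2) - S_0' * N(-d1) = 101.6500 * 0.99908412 * 0.69028563 - 95.61985389 * 0.63879421 = 9.0219


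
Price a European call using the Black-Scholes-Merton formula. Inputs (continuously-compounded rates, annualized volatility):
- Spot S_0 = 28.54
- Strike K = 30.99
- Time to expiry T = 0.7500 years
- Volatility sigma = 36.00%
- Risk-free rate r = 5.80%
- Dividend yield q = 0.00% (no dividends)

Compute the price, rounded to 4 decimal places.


Answer: Price = 3.0678

Derivation:
d1 = (ln(S/K) + (r - q + 0.5*sigma^2) * T) / (sigma * sqrt(T)) = 0.03124761
d2 = d1 - sigma * sqrt(T) = -0.28052154
exp(-rT) = 0.95743255; exp(-qT) = 1.00000000
C = S_0 * exp(-qT) * N(d1) - K * exp(-rT) * N(d2)
N(d1) = 0.51246396; N(d2) = 0.38953870
C = 28.5400 * 1.00000000 * 0.51246396 - 30.9900 * 0.95743255 * 0.38953870 = 3.0678


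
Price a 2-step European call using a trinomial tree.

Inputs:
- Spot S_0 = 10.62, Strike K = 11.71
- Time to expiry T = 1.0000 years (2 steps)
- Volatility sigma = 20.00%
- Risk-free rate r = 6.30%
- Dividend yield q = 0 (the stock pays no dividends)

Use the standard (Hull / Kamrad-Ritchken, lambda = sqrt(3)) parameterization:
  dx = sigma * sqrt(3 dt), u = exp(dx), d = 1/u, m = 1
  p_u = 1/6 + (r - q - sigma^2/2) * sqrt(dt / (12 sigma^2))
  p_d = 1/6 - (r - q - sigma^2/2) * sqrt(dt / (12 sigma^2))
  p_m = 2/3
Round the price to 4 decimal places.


Answer: Price = V(0,0) = 0.7238

Derivation:
dt = T/N = 0.500000; dx = sigma*sqrt(3*dt) = 0.244949
u = exp(dx) = 1.277556; d = 1/u = 0.782744
p_u = 0.210553, p_m = 0.666667, p_d = 0.122780
Discount per step: exp(-r*dt) = 0.968991
Stock lattice S(k, j) with j the centered position index:
  k=0: S(0,+0) = 10.6200
  k=1: S(1,-1) = 8.3127; S(1,+0) = 10.6200; S(1,+1) = 13.5676
  k=2: S(2,-2) = 6.5068; S(2,-1) = 8.3127; S(2,+0) = 10.6200; S(2,+1) = 13.5676; S(2,+2) = 17.3334
Terminal payoffs V(N, j) = max(S_T - K, 0):
  V(2,-2) = 0.000000; V(2,-1) = 0.000000; V(2,+0) = 0.000000; V(2,+1) = 1.857646; V(2,+2) = 5.623429
Backward induction: V(k, j) = exp(-r*dt) * [p_u * V(k+1, j+1) + p_m * V(k+1, j) + p_d * V(k+1, j-1)]
  V(1,-1) = exp(-r*dt) * [p_u*0.000000 + p_m*0.000000 + p_d*0.000000] = 0.000000
  V(1,+0) = exp(-r*dt) * [p_u*1.857646 + p_m*0.000000 + p_d*0.000000] = 0.379005
  V(1,+1) = exp(-r*dt) * [p_u*5.623429 + p_m*1.857646 + p_d*0.000000] = 2.347344
  V(0,+0) = exp(-r*dt) * [p_u*2.347344 + p_m*0.379005 + p_d*0.000000] = 0.723750


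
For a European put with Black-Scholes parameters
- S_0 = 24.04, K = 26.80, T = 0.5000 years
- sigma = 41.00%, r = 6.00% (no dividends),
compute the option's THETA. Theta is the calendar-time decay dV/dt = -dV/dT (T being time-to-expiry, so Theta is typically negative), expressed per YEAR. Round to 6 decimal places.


Answer: Theta = -1.726162

Derivation:
d1 = -0.1264437234; d2 = -0.4163575037
phi(d1) = 0.3957658459; exp(-qT) = 1.0000000000; exp(-rT) = 0.9704455335
Theta = -S*exp(-qT)*phi(d1)*sigma/(2*sqrt(T)) + r*K*exp(-rT)*N(-d2) - q*S*exp(-qT)*N(-d1)
N(-d1) = 0.5503096532; N(-d2) = 0.6614257899; sqrt(T) = 0.7071067812
Term 1 = -24.0400 * 1.0000000000 * 0.3957658459 * 0.4100 / (2 * 0.7071067812) = -2.7583008587
Term 2 = 0.0600 * 26.8000 * 0.9704455335 * 0.6614257899 = 1.0321393473
Term 3 = 0 (no dividend yield, q = 0)
Theta = -2.7583008587 + (1.0321393473) + (0.0000000000) = -1.726162


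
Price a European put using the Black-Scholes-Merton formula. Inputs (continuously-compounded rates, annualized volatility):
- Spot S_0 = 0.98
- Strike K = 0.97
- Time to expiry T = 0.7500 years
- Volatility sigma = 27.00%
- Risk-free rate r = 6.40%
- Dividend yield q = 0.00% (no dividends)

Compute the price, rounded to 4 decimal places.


d1 = (ln(S/K) + (r - q + 0.5*sigma^2) * T) / (sigma * sqrt(T)) = 0.36605718
d2 = d1 - sigma * sqrt(T) = 0.13223032
exp(-rT) = 0.95313379; exp(-qT) = 1.00000000
P = K * exp(-rT) * N(-d2) - S_0 * exp(-qT) * N(-d1)
N(-d1) = 0.35716121; N(-d2) = 0.44740106
P = 0.9700 * 0.95313379 * 0.44740106 - 0.9800 * 1.00000000 * 0.35716121 = 0.0636

Answer: Price = 0.0636


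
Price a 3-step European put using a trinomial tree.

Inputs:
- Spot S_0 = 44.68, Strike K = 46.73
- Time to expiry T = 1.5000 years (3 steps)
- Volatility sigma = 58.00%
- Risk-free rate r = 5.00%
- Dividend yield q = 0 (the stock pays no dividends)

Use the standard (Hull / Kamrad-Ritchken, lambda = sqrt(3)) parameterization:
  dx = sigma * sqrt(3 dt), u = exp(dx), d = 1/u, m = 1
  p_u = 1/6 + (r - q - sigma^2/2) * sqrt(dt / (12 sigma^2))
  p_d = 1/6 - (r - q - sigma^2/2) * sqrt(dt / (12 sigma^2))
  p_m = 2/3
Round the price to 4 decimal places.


dt = T/N = 0.500000; dx = sigma*sqrt(3*dt) = 0.710352
u = exp(dx) = 2.034707; d = 1/u = 0.491471
p_u = 0.125068, p_m = 0.666667, p_d = 0.208266
Discount per step: exp(-r*dt) = 0.975310
Stock lattice S(k, j) with j the centered position index:
  k=0: S(0,+0) = 44.6800
  k=1: S(1,-1) = 21.9589; S(1,+0) = 44.6800; S(1,+1) = 90.9107
  k=2: S(2,-2) = 10.7922; S(2,-1) = 21.9589; S(2,+0) = 44.6800; S(2,+1) = 90.9107; S(2,+2) = 184.9767
  k=3: S(3,-3) = 5.3040; S(3,-2) = 10.7922; S(3,-1) = 21.9589; S(3,+0) = 44.6800; S(3,+1) = 90.9107; S(3,+2) = 184.9767; S(3,+3) = 376.3735
Terminal payoffs V(N, j) = max(K - S_T, 0):
  V(3,-3) = 41.425954; V(3,-2) = 35.937819; V(3,-1) = 24.771069; V(3,+0) = 2.050000; V(3,+1) = 0.000000; V(3,+2) = 0.000000; V(3,+3) = 0.000000
Backward induction: V(k, j) = exp(-r*dt) * [p_u * V(k+1, j+1) + p_m * V(k+1, j) + p_d * V(k+1, j-1)]
  V(2,-2) = exp(-r*dt) * [p_u*24.771069 + p_m*35.937819 + p_d*41.425954] = 34.803165
  V(2,-1) = exp(-r*dt) * [p_u*2.050000 + p_m*24.771069 + p_d*35.937819] = 23.656192
  V(2,+0) = exp(-r*dt) * [p_u*0.000000 + p_m*2.050000 + p_d*24.771069] = 6.364514
  V(2,+1) = exp(-r*dt) * [p_u*0.000000 + p_m*0.000000 + p_d*2.050000] = 0.416404
  V(2,+2) = exp(-r*dt) * [p_u*0.000000 + p_m*0.000000 + p_d*0.000000] = 0.000000
  V(1,-1) = exp(-r*dt) * [p_u*6.364514 + p_m*23.656192 + p_d*34.803165] = 23.227100
  V(1,+0) = exp(-r*dt) * [p_u*0.416404 + p_m*6.364514 + p_d*23.656192] = 8.994174
  V(1,+1) = exp(-r*dt) * [p_u*0.000000 + p_m*0.416404 + p_d*6.364514] = 1.563532
  V(0,+0) = exp(-r*dt) * [p_u*1.563532 + p_m*8.994174 + p_d*23.227100] = 10.756764

Answer: Price = V(0,0) = 10.7568


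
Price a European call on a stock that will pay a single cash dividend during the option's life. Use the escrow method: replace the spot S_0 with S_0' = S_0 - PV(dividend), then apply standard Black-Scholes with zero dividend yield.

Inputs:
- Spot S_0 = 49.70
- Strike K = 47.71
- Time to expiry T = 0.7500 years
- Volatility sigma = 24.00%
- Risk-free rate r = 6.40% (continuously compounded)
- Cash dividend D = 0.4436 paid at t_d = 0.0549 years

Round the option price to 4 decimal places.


PV(D) = D * exp(-r * t_d) = 0.4436 * 0.99649257 = 0.44204410
S_0' = S_0 - PV(D) = 49.7000 - 0.44204410 = 49.25795590
d1 = (ln(S_0'/K) + (r + sigma^2/2)*T) / (sigma*sqrt(T)) = 0.48848584
d2 = d1 - sigma*sqrt(T) = 0.28063975
exp(-rT) = 0.95313379
N(d1) = 0.68739712; N(d2) = 0.61050664
C = S_0' * N(d1) - K * exp(-rT) * N(d2) = 49.25795590 * 0.68739712 - 47.7100 * 0.95313379 * 0.61050664 = 6.0976

Answer: Price = 6.0976


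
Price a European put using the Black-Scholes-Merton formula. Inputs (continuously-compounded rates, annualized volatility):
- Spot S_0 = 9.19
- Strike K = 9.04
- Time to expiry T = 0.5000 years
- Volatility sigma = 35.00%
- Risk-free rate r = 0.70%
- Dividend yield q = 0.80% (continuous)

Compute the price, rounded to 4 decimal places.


Answer: Price = 0.8237

Derivation:
d1 = (ln(S/K) + (r - q + 0.5*sigma^2) * T) / (sigma * sqrt(T)) = 0.18821874
d2 = d1 - sigma * sqrt(T) = -0.05926863
exp(-rT) = 0.99650612; exp(-qT) = 0.99600799
P = K * exp(-rT) * N(-d2) - S_0 * exp(-qT) * N(-d1)
N(-d1) = 0.42535259; N(-d2) = 0.52363093
P = 9.0400 * 0.99650612 * 0.52363093 - 9.1900 * 0.99600799 * 0.42535259 = 0.8237


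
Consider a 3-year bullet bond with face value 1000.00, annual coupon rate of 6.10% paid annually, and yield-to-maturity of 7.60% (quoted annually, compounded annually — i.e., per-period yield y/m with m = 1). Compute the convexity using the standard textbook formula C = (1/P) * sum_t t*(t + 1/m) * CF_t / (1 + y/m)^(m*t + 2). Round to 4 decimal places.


Answer: Convexity = 9.5711

Derivation:
Coupon per period c = face * coupon_rate / m = 61.000000
Periods per year m = 1; per-period yield y/m = 0.076000
Number of cashflows N = 3
Cashflows (t years, CF_t, discount factor 1/(1+y/m)^(m*t), PV):
  t = 1.0000: CF_t = 61.000000, DF = 0.929368, PV = 56.691450
  t = 2.0000: CF_t = 61.000000, DF = 0.863725, PV = 52.687221
  t = 3.0000: CF_t = 1061.000000, DF = 0.802718, PV = 851.684160
Price P = sum_t PV_t = 961.062830
Convexity numerator sum_t t*(t + 1/m) * CF_t / (1+y/m)^(m*t + 2):
  t = 1.0000: term = 97.931638
  t = 2.0000: term = 273.043599
  t = 3.0000: term = 8827.450142
Convexity = (1/P) * sum = 9198.425378 / 961.062830 = 9.571097


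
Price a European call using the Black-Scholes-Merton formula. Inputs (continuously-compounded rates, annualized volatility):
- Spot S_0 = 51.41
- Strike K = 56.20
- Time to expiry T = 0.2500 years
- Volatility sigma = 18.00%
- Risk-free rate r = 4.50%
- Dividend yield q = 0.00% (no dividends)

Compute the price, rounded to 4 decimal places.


d1 = (ln(S/K) + (r - q + 0.5*sigma^2) * T) / (sigma * sqrt(T)) = -0.81982279
d2 = d1 - sigma * sqrt(T) = -0.90982279
exp(-rT) = 0.98881304; exp(-qT) = 1.00000000
C = S_0 * exp(-qT) * N(d1) - K * exp(-rT) * N(d2)
N(d1) = 0.20615857; N(d2) = 0.18145799
C = 51.4100 * 1.00000000 * 0.20615857 - 56.2000 * 0.98881304 * 0.18145799 = 0.5148

Answer: Price = 0.5148


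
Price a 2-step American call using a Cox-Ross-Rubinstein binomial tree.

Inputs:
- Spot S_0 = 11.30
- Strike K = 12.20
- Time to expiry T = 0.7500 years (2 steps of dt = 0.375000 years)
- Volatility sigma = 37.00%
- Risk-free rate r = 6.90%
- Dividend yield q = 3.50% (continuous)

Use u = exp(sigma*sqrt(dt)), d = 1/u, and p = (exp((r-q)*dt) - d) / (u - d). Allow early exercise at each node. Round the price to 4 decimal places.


Answer: Price = V(0,0) = 1.1784

Derivation:
dt = T/N = 0.375000
u = exp(sigma*sqrt(dt)) = 1.254300; d = 1/u = 0.797257
p = (exp((r-q)*dt) - d) / (u - d) = 0.471672
Discount per step: exp(-r*dt) = 0.974457
Stock lattice S(k, i) with i counting down-moves:
  k=0: S(0,0) = 11.3000
  k=1: S(1,0) = 14.1736; S(1,1) = 9.0090
  k=2: S(2,0) = 17.7779; S(2,1) = 11.3000; S(2,2) = 7.1825
Terminal payoffs V(N, i) = max(S_T - K, 0):
  V(2,0) = 5.577939; V(2,1) = 0.000000; V(2,2) = 0.000000
Backward induction: V(k, i) = exp(-r*dt) * [p * V(k+1, i) + (1-p) * V(k+1, i+1)]; then take max(V_cont, immediate exercise) for American.
  V(1,0) = exp(-r*dt) * [p*5.577939 + (1-p)*0.000000] = 2.563755; exercise = 1.973592; V(1,0) = max -> 2.563755
  V(1,1) = exp(-r*dt) * [p*0.000000 + (1-p)*0.000000] = 0.000000; exercise = 0.000000; V(1,1) = max -> 0.000000
  V(0,0) = exp(-r*dt) * [p*2.563755 + (1-p)*0.000000] = 1.178363; exercise = 0.000000; V(0,0) = max -> 1.178363


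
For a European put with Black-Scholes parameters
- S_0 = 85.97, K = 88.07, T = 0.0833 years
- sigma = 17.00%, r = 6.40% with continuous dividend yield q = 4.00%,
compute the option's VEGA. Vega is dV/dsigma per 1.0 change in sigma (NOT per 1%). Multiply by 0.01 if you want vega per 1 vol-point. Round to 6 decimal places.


Answer: Vega = 9.007743

Derivation:
d1 = -0.4265910119; d2 = -0.4756559688
phi(d1) = 0.3642450298; exp(-qT) = 0.9966735450; exp(-rT) = 0.9946829856
Vega = S * exp(-qT) * phi(d1) * sqrt(T) = 85.9700 * 0.9966735450 * 0.3642450298 * 0.2886173938 = 9.007743


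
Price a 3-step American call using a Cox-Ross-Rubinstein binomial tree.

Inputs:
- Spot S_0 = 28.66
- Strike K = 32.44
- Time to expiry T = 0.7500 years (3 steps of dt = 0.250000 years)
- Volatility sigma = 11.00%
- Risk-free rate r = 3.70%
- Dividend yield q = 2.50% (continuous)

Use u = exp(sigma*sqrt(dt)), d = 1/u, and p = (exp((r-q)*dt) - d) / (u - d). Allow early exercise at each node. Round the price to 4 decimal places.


Answer: Price = V(0,0) = 0.1793

Derivation:
dt = T/N = 0.250000
u = exp(sigma*sqrt(dt)) = 1.056541; d = 1/u = 0.946485
p = (exp((r-q)*dt) - d) / (u - d) = 0.513553
Discount per step: exp(-r*dt) = 0.990793
Stock lattice S(k, i) with i counting down-moves:
  k=0: S(0,0) = 28.6600
  k=1: S(1,0) = 30.2805; S(1,1) = 27.1263
  k=2: S(2,0) = 31.9925; S(2,1) = 28.6600; S(2,2) = 25.6746
  k=3: S(3,0) = 33.8014; S(3,1) = 30.2805; S(3,2) = 27.1263; S(3,3) = 24.3006
Terminal payoffs V(N, i) = max(S_T - K, 0):
  V(3,0) = 1.361407; V(3,1) = 0.000000; V(3,2) = 0.000000; V(3,3) = 0.000000
Backward induction: V(k, i) = exp(-r*dt) * [p * V(k+1, i) + (1-p) * V(k+1, i+1)]; then take max(V_cont, immediate exercise) for American.
  V(2,0) = exp(-r*dt) * [p*1.361407 + (1-p)*0.000000] = 0.692718; exercise = 0.000000; V(2,0) = max -> 0.692718
  V(2,1) = exp(-r*dt) * [p*0.000000 + (1-p)*0.000000] = 0.000000; exercise = 0.000000; V(2,1) = max -> 0.000000
  V(2,2) = exp(-r*dt) * [p*0.000000 + (1-p)*0.000000] = 0.000000; exercise = 0.000000; V(2,2) = max -> 0.000000
  V(1,0) = exp(-r*dt) * [p*0.692718 + (1-p)*0.000000] = 0.352472; exercise = 0.000000; V(1,0) = max -> 0.352472
  V(1,1) = exp(-r*dt) * [p*0.000000 + (1-p)*0.000000] = 0.000000; exercise = 0.000000; V(1,1) = max -> 0.000000
  V(0,0) = exp(-r*dt) * [p*0.352472 + (1-p)*0.000000] = 0.179347; exercise = 0.000000; V(0,0) = max -> 0.179347
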